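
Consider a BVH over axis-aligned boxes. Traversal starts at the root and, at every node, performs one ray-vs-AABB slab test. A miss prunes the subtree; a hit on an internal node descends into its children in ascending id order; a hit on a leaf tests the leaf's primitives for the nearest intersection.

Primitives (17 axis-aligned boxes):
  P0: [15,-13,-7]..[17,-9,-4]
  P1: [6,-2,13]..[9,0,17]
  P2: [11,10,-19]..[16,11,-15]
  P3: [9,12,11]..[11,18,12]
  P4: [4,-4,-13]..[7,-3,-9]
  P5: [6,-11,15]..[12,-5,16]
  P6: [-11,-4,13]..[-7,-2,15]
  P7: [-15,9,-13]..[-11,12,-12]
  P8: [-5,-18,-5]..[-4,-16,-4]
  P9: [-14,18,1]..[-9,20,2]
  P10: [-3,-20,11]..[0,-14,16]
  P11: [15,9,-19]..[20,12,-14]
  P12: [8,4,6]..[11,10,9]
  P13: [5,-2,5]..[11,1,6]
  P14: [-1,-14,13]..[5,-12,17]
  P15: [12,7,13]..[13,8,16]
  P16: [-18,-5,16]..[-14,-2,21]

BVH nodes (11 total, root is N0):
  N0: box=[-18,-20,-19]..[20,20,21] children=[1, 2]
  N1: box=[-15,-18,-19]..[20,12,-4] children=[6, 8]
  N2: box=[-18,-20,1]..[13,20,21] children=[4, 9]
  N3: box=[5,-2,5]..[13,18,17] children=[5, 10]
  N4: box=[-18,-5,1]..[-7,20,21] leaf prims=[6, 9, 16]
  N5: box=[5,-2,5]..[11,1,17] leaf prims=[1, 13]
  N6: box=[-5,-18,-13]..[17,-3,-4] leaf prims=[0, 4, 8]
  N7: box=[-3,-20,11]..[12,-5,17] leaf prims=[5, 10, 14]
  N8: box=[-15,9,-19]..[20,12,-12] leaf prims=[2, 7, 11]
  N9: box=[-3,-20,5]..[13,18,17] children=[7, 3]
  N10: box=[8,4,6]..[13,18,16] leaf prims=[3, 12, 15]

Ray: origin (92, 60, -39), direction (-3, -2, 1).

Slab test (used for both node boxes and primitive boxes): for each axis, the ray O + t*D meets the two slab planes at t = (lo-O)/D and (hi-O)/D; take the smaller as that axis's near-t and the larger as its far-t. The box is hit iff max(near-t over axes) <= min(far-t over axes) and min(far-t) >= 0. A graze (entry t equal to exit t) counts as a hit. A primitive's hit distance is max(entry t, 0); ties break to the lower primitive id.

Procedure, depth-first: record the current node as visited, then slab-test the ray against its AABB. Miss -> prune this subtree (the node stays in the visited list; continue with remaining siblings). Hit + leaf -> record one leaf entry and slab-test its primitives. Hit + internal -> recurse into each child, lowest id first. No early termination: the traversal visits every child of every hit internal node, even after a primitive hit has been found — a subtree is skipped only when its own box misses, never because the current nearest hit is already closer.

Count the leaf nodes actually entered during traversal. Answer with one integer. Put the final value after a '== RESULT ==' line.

Traverse from the root:
N0 x:[24,110/3] y:[20,40] z:[20,60] -> hit [24,110/3], descend [1, 2]
  N1 x:[24,107/3] y:[24,39] z:[20,35] -> hit [24,35], descend [6, 8]
    N6 x:[25,97/3] y:[63/2,39] z:[26,35] -> hit [63/2,97/3] leaf, test {P0(miss), P4(miss), P8(miss)}
    N8 x:[24,107/3] y:[24,51/2] z:[20,27] -> hit [24,51/2] leaf, test {P2(miss), P7(miss), P11@t=24}
  N2 x:[79/3,110/3] y:[20,40] z:[40,60] -> miss, prune

order=[0, 1, 6, 8, 2]  |boxes|=5  |leaves|=2  hit=P11

== RESULT ==
2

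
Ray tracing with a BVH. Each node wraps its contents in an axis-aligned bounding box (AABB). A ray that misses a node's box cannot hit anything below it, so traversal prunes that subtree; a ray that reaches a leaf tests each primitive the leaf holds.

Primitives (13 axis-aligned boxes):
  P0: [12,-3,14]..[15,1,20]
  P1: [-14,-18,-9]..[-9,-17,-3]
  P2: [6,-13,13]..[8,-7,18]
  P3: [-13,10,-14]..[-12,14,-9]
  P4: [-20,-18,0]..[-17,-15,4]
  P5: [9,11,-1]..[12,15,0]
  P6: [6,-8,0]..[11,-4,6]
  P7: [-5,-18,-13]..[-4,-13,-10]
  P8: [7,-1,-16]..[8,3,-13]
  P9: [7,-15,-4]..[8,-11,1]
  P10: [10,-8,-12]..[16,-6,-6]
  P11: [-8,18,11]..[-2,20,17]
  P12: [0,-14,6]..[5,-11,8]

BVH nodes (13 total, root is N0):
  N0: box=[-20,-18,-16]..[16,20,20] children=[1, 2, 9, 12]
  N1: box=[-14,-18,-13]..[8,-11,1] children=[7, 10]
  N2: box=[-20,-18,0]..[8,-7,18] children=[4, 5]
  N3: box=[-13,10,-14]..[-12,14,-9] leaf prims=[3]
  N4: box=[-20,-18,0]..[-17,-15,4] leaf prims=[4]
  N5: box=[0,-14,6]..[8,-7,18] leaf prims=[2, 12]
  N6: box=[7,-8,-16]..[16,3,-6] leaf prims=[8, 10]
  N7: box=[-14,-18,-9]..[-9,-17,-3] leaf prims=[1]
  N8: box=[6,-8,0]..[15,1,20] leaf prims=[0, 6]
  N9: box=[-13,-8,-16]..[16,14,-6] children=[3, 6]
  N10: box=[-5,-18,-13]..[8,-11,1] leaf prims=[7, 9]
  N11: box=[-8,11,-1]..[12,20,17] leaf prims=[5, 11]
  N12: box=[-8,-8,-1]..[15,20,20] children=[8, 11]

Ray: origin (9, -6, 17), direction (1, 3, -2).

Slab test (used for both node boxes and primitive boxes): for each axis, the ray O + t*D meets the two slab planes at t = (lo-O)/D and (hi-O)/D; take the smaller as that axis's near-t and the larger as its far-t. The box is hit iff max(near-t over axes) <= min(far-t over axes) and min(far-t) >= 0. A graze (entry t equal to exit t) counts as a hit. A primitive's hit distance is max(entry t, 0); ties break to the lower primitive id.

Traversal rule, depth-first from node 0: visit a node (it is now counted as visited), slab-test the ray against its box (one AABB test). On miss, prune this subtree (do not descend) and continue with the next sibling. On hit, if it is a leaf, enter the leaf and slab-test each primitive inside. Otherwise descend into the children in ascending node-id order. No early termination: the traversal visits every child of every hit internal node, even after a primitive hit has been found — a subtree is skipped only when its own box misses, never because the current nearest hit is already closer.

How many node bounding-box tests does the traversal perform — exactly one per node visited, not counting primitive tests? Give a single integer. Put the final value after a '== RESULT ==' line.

Walk:
N0 x:[-29,7] y:[-4,26/3] z:[-3/2,33/2] -> hit [-3/2,7], descend [1, 2, 9, 12]
  N1 x:[-23,-1] y:[-4,-5/3] z:[8,15] -> miss, prune
  N2 x:[-29,-1] y:[-4,-1/3] z:[-1/2,17/2] -> miss, prune
  N9 x:[-22,7] y:[-2/3,20/3] z:[23/2,33/2] -> miss, prune
  N12 x:[-17,6] y:[-2/3,26/3] z:[-3/2,9] -> hit [-2/3,6], descend [8, 11]
    N8 x:[-3,6] y:[-2/3,7/3] z:[-3/2,17/2] -> hit [-2/3,7/3] leaf, test {P0(miss), P6(miss)}
    N11 x:[-17,3] y:[17/3,26/3] z:[0,9] -> miss, prune

7 AABB tests over nodes [0, 1, 2, 9, 12, 8, 11]; 1 leaf entered; closest miss.

== RESULT ==
7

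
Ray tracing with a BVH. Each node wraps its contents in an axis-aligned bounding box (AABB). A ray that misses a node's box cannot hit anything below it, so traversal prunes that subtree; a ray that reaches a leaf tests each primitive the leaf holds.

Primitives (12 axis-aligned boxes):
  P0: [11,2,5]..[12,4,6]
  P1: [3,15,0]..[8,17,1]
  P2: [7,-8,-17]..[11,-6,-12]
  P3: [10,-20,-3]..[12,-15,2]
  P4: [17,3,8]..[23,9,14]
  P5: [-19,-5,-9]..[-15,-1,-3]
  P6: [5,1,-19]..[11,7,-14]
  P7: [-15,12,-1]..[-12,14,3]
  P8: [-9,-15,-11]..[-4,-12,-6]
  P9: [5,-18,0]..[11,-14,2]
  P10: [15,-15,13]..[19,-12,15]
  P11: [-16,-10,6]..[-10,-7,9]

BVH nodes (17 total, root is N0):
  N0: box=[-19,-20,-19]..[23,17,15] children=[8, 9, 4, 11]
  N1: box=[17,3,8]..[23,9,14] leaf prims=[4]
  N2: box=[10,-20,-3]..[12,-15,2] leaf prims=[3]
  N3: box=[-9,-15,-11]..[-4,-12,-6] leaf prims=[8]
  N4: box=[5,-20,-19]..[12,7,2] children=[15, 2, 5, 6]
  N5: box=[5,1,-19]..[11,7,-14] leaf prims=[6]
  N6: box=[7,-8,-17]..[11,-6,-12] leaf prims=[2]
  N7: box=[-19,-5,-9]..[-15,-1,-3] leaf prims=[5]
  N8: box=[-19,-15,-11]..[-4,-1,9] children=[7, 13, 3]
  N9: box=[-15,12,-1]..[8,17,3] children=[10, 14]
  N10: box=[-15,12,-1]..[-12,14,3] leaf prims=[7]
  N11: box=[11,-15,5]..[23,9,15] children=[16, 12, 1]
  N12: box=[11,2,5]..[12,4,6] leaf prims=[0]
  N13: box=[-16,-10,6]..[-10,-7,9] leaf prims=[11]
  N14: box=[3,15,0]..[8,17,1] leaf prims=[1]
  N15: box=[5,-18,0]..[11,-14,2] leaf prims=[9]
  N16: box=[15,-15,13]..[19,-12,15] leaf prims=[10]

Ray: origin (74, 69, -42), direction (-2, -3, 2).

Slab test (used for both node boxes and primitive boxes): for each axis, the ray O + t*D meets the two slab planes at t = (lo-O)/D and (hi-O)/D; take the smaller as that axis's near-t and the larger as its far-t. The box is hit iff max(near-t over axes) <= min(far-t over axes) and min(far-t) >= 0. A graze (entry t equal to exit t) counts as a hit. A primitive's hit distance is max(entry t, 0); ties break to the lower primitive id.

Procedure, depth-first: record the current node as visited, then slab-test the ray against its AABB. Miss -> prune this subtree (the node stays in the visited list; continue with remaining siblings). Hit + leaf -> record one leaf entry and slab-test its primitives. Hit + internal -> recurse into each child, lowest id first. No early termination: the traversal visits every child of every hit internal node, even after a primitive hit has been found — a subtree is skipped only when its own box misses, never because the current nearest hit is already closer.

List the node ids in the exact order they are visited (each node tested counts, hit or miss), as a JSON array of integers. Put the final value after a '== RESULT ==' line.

Traverse from the root:
N0 x:[51/2,93/2] y:[52/3,89/3] z:[23/2,57/2] -> hit [51/2,57/2], descend [4, 8, 9, 11]
  N4 x:[31,69/2] y:[62/3,89/3] z:[23/2,22] -> miss, prune
  N8 x:[39,93/2] y:[70/3,28] z:[31/2,51/2] -> miss, prune
  N9 x:[33,89/2] y:[52/3,19] z:[41/2,45/2] -> miss, prune
  N11 x:[51/2,63/2] y:[20,28] z:[47/2,57/2] -> hit [51/2,28], descend [1, 12, 16]
    N1 x:[51/2,57/2] y:[20,22] z:[25,28] -> miss, prune
    N12 x:[31,63/2] y:[65/3,67/3] z:[47/2,24] -> miss, prune
    N16 x:[55/2,59/2] y:[27,28] z:[55/2,57/2] -> hit [55/2,28] leaf, test {P10@t=55/2}

Visited [0, 4, 8, 9, 11, 1, 12, 16]. Tests: 8 box, 1 leaf. Nearest: P10.

== RESULT ==
[0, 4, 8, 9, 11, 1, 12, 16]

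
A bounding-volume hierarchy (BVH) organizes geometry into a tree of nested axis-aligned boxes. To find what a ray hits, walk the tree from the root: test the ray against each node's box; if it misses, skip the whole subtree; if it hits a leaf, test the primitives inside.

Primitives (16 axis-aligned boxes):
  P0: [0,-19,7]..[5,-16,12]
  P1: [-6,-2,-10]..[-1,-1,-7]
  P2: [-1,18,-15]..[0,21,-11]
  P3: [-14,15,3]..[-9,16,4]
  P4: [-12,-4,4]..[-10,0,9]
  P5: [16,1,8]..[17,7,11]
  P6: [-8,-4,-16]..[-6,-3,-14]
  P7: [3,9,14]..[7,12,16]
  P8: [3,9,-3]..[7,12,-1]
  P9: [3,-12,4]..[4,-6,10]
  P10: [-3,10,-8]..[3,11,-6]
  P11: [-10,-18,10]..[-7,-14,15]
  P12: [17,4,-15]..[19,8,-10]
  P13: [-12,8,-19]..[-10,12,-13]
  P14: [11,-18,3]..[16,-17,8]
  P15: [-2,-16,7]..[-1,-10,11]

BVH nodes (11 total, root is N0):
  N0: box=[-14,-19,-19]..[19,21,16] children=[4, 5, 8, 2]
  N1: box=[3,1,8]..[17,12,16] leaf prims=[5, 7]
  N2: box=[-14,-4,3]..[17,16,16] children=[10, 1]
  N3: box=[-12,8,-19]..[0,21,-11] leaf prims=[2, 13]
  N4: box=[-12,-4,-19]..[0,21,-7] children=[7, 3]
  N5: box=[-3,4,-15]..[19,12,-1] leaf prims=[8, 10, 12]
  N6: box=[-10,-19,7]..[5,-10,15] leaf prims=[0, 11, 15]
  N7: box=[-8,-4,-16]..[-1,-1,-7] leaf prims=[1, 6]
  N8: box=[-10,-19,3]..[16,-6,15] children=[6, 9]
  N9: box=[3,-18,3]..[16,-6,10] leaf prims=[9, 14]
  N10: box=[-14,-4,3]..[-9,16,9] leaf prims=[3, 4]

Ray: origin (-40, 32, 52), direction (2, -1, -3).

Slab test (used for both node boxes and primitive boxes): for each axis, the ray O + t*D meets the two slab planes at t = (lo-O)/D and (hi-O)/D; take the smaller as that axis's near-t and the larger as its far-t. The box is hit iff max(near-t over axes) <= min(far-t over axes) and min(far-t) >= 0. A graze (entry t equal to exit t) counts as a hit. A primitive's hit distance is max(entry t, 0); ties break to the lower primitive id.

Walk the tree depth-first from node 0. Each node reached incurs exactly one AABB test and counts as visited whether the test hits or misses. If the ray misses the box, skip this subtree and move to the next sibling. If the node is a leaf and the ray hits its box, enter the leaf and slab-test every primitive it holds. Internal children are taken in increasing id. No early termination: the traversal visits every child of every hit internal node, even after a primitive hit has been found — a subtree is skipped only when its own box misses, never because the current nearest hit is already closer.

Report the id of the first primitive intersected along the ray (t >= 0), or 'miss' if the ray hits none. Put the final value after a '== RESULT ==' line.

Trace the traversal:
N0 x:[13,59/2] y:[11,51] z:[12,71/3] -> hit [13,71/3], descend [2, 4, 5, 8]
  N2 x:[13,57/2] y:[16,36] z:[12,49/3] -> hit [16,49/3], descend [1, 10]
    N1 x:[43/2,57/2] y:[20,31] z:[12,44/3] -> miss, prune
    N10 x:[13,31/2] y:[16,36] z:[43/3,49/3] -> miss, prune
  N4 x:[14,20] y:[11,36] z:[59/3,71/3] -> hit [59/3,20], descend [3, 7]
    N3 x:[14,20] y:[11,24] z:[21,71/3] -> miss, prune
    N7 x:[16,39/2] y:[33,36] z:[59/3,68/3] -> miss, prune
  N5 x:[37/2,59/2] y:[20,28] z:[53/3,67/3] -> hit [20,67/3] leaf, test {P8(miss), P10(miss), P12(miss)}
  N8 x:[15,28] y:[38,51] z:[37/3,49/3] -> miss, prune

Summary -> nodes [0, 2, 1, 10, 4, 3, 7, 5, 8]; box-tests=9; leaf-entries=1; first=miss

== RESULT ==
miss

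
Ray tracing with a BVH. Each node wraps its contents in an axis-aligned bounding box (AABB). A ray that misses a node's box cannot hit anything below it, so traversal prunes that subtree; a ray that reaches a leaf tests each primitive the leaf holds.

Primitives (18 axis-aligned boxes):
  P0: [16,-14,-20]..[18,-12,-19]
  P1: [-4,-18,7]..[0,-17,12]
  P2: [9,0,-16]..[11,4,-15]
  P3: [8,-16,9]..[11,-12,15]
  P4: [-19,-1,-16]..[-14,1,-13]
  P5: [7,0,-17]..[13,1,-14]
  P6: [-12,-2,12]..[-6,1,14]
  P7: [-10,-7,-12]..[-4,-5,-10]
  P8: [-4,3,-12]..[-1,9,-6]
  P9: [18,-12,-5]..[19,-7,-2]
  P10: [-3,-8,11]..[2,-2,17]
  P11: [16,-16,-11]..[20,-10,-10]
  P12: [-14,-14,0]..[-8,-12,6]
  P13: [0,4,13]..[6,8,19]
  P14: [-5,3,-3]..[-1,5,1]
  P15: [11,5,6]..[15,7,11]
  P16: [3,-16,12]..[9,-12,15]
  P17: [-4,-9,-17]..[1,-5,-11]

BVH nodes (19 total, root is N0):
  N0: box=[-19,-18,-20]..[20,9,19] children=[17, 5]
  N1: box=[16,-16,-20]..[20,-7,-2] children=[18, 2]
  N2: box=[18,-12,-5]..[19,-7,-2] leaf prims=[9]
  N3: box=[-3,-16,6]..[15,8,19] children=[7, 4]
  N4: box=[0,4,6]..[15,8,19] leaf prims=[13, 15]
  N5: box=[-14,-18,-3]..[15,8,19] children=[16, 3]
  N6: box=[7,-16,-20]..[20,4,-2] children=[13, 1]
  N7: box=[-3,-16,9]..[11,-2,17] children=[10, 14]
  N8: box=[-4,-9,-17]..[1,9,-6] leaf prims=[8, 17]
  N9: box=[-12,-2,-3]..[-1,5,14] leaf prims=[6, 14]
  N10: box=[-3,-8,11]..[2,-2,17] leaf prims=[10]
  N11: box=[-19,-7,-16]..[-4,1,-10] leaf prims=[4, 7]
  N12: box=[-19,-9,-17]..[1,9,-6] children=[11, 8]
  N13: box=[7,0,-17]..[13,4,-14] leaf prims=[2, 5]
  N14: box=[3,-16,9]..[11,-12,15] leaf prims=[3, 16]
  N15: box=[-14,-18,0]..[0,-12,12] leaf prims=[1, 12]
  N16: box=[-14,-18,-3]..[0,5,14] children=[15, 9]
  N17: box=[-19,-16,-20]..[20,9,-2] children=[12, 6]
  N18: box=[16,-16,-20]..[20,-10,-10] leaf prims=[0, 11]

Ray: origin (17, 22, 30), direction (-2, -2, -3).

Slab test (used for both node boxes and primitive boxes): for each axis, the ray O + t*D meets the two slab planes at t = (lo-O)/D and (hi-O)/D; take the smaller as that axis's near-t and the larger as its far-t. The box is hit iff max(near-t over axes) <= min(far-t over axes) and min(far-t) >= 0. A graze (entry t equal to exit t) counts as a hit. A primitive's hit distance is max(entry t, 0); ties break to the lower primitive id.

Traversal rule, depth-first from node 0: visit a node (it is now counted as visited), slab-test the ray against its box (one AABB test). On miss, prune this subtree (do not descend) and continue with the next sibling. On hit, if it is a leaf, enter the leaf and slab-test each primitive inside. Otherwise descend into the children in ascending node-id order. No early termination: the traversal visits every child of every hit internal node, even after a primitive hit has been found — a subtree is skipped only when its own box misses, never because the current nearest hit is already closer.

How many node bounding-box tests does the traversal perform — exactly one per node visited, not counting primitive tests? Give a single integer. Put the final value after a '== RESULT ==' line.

Trace the traversal:
N0 x:[-3/2,18] y:[13/2,20] z:[11/3,50/3] -> hit [13/2,50/3], descend [5, 17]
  N5 x:[1,31/2] y:[7,20] z:[11/3,11] -> hit [7,11], descend [3, 16]
    N3 x:[1,10] y:[7,19] z:[11/3,8] -> hit [7,8], descend [4, 7]
      N4 x:[1,17/2] y:[7,9] z:[11/3,8] -> hit [7,8] leaf, test {P13(miss), P15(miss)}
      N7 x:[3,10] y:[12,19] z:[13/3,7] -> miss, prune
    N16 x:[17/2,31/2] y:[17/2,20] z:[16/3,11] -> hit [17/2,11], descend [9, 15]
      N9 x:[9,29/2] y:[17/2,12] z:[16/3,11] -> hit [9,11] leaf, test {P6(miss), P14(miss)}
      N15 x:[17/2,31/2] y:[17,20] z:[6,10] -> miss, prune
  N17 x:[-3/2,18] y:[13/2,19] z:[32/3,50/3] -> hit [32/3,50/3], descend [6, 12]
    N6 x:[-3/2,5] y:[9,19] z:[32/3,50/3] -> miss, prune
    N12 x:[8,18] y:[13/2,31/2] z:[12,47/3] -> hit [12,31/2], descend [8, 11]
      N8 x:[8,21/2] y:[13/2,31/2] z:[12,47/3] -> miss, prune
      N11 x:[21/2,18] y:[21/2,29/2] z:[40/3,46/3] -> hit [40/3,29/2] leaf, test {P4(miss), P7@t=27/2}

13 AABB tests over nodes [0, 5, 3, 4, 7, 16, 9, 15, 17, 6, 12, 8, 11]; 3 leaves entered; closest P7.

== RESULT ==
13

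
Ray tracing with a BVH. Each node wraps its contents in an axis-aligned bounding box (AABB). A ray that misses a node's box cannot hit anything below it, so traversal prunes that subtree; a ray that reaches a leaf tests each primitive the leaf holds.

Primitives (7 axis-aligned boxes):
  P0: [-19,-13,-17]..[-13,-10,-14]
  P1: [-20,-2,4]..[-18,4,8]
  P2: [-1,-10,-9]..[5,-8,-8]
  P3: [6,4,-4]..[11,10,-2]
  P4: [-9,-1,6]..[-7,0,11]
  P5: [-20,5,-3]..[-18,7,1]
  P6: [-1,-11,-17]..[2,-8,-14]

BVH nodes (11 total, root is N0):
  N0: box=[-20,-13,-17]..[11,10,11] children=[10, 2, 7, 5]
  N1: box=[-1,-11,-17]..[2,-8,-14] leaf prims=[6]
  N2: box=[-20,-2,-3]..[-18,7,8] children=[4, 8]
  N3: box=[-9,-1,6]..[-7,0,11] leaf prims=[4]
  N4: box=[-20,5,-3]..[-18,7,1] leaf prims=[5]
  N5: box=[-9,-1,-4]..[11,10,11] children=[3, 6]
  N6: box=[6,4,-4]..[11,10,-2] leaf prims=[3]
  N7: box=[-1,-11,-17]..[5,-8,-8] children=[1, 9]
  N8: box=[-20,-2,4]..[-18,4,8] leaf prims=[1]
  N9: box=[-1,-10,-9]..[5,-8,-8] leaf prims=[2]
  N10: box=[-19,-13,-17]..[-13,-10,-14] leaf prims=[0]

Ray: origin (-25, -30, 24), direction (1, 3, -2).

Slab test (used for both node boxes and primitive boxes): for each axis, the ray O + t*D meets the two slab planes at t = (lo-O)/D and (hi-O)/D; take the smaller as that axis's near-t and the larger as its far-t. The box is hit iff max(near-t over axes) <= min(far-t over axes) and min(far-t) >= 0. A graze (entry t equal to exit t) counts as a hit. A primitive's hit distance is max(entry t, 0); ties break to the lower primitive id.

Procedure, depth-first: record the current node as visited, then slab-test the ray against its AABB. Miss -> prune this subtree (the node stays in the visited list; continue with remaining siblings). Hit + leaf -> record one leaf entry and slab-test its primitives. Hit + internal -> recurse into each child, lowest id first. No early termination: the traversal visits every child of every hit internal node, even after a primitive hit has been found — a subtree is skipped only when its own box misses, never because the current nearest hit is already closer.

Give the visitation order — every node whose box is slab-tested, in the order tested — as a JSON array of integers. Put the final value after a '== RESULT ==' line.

Traverse from the root:
N0 x:[5,36] y:[17/3,40/3] z:[13/2,41/2] -> hit [13/2,40/3], descend [2, 5, 7, 10]
  N2 x:[5,7] y:[28/3,37/3] z:[8,27/2] -> miss, prune
  N5 x:[16,36] y:[29/3,40/3] z:[13/2,14] -> miss, prune
  N7 x:[24,30] y:[19/3,22/3] z:[16,41/2] -> miss, prune
  N10 x:[6,12] y:[17/3,20/3] z:[19,41/2] -> miss, prune

5 AABB tests over nodes [0, 2, 5, 7, 10]; 0 leaves entered; closest miss.

== RESULT ==
[0, 2, 5, 7, 10]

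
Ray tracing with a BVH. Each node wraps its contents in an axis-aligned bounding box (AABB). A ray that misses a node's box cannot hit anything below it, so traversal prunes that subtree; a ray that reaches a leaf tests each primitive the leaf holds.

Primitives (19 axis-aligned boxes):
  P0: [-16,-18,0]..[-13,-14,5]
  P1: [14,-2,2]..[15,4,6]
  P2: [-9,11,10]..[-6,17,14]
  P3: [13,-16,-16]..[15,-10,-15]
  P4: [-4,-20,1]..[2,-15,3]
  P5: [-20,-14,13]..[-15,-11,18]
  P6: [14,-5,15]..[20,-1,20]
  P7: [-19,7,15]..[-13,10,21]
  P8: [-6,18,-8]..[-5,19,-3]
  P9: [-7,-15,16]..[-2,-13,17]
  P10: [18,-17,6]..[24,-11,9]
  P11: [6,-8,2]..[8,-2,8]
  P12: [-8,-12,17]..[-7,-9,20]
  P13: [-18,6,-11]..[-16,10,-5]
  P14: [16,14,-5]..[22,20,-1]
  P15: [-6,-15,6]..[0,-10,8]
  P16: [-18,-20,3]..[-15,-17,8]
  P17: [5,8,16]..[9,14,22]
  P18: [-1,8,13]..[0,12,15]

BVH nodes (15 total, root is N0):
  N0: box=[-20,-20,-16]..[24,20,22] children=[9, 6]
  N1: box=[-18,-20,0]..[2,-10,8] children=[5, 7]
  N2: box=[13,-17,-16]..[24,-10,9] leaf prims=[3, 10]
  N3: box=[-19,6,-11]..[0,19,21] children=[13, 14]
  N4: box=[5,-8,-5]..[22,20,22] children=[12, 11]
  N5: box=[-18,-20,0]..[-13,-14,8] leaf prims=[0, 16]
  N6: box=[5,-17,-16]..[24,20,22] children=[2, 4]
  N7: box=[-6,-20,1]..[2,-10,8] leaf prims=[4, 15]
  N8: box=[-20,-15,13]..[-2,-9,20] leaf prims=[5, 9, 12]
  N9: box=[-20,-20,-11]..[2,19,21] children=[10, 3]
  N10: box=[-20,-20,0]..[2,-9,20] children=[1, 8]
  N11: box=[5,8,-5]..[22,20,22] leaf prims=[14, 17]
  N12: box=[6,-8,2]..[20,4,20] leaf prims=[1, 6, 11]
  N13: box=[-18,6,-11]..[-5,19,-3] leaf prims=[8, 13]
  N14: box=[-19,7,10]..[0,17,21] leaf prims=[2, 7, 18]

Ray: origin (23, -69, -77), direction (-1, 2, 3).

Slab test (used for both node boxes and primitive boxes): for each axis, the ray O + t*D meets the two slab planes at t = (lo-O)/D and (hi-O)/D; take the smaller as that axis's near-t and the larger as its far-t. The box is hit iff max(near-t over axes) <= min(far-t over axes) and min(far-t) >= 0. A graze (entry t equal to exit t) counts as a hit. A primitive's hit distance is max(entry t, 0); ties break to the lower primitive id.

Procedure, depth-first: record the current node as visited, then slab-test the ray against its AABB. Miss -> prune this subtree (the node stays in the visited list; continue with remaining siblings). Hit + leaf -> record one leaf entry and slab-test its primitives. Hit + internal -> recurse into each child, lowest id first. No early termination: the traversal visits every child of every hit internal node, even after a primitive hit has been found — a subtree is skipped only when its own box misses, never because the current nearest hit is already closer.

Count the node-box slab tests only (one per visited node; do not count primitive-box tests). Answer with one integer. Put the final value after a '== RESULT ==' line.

Trace the traversal:
N0 x:[-1,43] y:[49/2,89/2] z:[61/3,33] -> hit [49/2,33], descend [6, 9]
  N6 x:[-1,18] y:[26,89/2] z:[61/3,33] -> miss, prune
  N9 x:[21,43] y:[49/2,44] z:[22,98/3] -> hit [49/2,98/3], descend [3, 10]
    N3 x:[23,42] y:[75/2,44] z:[22,98/3] -> miss, prune
    N10 x:[21,43] y:[49/2,30] z:[77/3,97/3] -> hit [77/3,30], descend [1, 8]
      N1 x:[21,41] y:[49/2,59/2] z:[77/3,85/3] -> hit [77/3,85/3], descend [5, 7]
        N5 x:[36,41] y:[49/2,55/2] z:[77/3,85/3] -> miss, prune
        N7 x:[21,29] y:[49/2,59/2] z:[26,85/3] -> hit [26,85/3] leaf, test {P4@t=26, P15@t=83/3}
      N8 x:[25,43] y:[27,30] z:[30,97/3] -> hit [30,30] leaf, test {P5(miss), P9(miss), P12(miss)}

9 AABB tests over nodes [0, 6, 9, 3, 10, 1, 5, 7, 8]; 2 leaves entered; closest P4.

== RESULT ==
9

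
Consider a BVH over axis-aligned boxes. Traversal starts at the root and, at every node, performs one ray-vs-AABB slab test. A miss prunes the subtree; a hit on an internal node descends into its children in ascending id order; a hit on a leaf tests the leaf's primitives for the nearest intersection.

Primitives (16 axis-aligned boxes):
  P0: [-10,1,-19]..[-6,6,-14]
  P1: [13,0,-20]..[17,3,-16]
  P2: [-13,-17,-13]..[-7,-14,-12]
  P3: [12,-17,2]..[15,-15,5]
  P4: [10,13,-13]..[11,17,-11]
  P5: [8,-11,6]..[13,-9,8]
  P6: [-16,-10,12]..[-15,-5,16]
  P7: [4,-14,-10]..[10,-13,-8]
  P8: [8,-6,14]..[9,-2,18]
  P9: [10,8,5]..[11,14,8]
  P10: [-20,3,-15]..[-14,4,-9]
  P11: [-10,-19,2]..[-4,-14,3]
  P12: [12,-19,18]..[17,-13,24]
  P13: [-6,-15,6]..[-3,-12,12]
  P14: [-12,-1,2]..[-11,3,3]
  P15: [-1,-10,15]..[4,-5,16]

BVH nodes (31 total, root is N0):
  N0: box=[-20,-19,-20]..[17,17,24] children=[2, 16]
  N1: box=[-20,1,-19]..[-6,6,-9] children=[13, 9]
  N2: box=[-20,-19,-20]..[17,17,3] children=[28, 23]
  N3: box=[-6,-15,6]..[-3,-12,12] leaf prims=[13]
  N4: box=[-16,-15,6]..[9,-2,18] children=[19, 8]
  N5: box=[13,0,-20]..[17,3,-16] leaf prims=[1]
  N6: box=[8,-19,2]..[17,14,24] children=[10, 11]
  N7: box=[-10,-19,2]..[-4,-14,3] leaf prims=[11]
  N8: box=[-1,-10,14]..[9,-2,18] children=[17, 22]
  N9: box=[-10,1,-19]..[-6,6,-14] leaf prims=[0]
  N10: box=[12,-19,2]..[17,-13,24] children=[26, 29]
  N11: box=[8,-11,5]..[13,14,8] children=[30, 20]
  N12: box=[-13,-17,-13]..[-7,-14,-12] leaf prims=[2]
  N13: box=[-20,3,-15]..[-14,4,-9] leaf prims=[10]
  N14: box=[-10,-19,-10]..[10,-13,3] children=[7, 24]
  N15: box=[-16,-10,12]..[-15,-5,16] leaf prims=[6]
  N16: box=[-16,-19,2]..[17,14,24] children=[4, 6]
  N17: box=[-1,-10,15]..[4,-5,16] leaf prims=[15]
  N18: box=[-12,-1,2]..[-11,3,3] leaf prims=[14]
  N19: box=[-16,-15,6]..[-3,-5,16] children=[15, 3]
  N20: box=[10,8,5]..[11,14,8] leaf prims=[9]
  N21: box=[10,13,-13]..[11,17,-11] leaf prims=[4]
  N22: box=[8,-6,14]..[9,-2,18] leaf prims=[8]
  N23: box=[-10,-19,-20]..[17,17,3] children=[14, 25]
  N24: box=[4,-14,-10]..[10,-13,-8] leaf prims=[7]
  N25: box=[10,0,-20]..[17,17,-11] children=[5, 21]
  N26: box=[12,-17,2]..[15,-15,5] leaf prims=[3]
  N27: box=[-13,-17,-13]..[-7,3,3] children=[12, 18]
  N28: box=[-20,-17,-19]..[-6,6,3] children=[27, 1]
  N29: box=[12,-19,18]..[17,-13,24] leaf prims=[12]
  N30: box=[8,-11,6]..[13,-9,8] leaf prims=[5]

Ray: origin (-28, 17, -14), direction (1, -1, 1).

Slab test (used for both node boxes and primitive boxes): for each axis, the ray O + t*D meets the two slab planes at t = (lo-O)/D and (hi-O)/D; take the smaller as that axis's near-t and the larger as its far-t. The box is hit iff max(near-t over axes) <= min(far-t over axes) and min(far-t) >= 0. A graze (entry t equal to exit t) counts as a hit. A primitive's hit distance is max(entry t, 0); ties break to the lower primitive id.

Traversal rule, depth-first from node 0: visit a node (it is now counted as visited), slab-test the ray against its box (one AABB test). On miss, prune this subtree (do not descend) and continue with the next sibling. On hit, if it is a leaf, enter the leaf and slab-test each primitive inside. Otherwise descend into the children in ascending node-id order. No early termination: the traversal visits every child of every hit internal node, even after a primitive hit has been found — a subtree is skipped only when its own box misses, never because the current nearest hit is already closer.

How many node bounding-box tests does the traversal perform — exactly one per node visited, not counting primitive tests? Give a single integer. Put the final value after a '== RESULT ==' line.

Trace the traversal:
N0 x:[8,45] y:[0,36] z:[-6,38] -> hit [8,36], descend [2, 16]
  N2 x:[8,45] y:[0,36] z:[-6,17] -> hit [8,17], descend [23, 28]
    N23 x:[18,45] y:[0,36] z:[-6,17] -> miss, prune
    N28 x:[8,22] y:[11,34] z:[-5,17] -> hit [11,17], descend [1, 27]
      N1 x:[8,22] y:[11,16] z:[-5,5] -> miss, prune
      N27 x:[15,21] y:[14,34] z:[1,17] -> hit [15,17], descend [12, 18]
        N12 x:[15,21] y:[31,34] z:[1,2] -> miss, prune
        N18 x:[16,17] y:[14,18] z:[16,17] -> hit [16,17] leaf, test {P14@t=16}
  N16 x:[12,45] y:[3,36] z:[16,38] -> hit [16,36], descend [4, 6]
    N4 x:[12,37] y:[19,32] z:[20,32] -> hit [20,32], descend [8, 19]
      N8 x:[27,37] y:[19,27] z:[28,32] -> miss, prune
      N19 x:[12,25] y:[22,32] z:[20,30] -> hit [22,25], descend [3, 15]
        N3 x:[22,25] y:[29,32] z:[20,26] -> miss, prune
        N15 x:[12,13] y:[22,27] z:[26,30] -> miss, prune
    N6 x:[36,45] y:[3,36] z:[16,38] -> hit [36,36], descend [10, 11]
      N10 x:[40,45] y:[30,36] z:[16,38] -> miss, prune
      N11 x:[36,41] y:[3,28] z:[19,22] -> miss, prune

Visited [0, 2, 23, 28, 1, 27, 12, 18, 16, 4, 8, 19, 3, 15, 6, 10, 11]. Tests: 17 box, 1 leaf. Nearest: P14.

== RESULT ==
17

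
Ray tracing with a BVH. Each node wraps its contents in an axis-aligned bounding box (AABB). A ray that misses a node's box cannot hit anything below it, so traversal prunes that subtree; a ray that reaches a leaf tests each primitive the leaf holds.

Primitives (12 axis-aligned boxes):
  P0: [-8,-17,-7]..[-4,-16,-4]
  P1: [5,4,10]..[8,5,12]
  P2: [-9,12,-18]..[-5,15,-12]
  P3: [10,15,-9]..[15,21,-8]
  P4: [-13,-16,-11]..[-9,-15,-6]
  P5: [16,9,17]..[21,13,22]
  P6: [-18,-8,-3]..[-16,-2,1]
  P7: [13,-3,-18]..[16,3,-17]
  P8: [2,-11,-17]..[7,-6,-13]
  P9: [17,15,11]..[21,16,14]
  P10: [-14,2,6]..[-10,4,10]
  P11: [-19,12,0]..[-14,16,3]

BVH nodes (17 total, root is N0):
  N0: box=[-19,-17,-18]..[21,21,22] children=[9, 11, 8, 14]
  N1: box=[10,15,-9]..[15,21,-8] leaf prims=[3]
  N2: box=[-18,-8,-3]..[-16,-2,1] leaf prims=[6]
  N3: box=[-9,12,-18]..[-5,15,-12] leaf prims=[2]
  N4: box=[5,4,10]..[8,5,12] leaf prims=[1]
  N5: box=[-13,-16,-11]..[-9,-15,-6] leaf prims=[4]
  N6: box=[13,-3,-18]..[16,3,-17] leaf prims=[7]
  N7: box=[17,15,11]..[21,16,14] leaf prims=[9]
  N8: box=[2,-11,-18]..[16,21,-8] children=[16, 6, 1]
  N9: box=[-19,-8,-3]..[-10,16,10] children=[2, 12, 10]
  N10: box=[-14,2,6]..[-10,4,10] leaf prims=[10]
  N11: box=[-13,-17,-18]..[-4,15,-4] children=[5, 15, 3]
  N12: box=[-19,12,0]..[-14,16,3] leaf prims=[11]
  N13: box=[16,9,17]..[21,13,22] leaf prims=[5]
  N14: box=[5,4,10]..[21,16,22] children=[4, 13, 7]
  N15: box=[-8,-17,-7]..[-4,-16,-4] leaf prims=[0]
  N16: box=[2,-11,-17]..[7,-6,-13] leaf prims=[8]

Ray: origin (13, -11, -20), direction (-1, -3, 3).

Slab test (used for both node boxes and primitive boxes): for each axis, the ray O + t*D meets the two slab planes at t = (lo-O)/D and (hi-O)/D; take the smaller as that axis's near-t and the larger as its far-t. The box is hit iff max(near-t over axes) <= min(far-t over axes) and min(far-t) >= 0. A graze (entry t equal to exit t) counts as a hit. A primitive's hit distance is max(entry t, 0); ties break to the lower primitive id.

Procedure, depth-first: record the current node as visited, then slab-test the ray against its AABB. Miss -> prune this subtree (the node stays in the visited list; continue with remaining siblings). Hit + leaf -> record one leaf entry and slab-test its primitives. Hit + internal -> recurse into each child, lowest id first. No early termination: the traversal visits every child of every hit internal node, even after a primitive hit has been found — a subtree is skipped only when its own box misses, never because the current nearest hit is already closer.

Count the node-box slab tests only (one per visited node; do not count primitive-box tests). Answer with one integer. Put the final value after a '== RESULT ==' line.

Walk:
N0 x:[-8,32] y:[-32/3,2] z:[2/3,14] -> hit [2/3,2], descend [8, 9, 11, 14]
  N8 x:[-3,11] y:[-32/3,0] z:[2/3,4] -> miss, prune
  N9 x:[23,32] y:[-9,-1] z:[17/3,10] -> miss, prune
  N11 x:[17,26] y:[-26/3,2] z:[2/3,16/3] -> miss, prune
  N14 x:[-8,8] y:[-9,-5] z:[10,14] -> miss, prune

Summary -> nodes [0, 8, 9, 11, 14]; box-tests=5; leaf-entries=0; first=miss

== RESULT ==
5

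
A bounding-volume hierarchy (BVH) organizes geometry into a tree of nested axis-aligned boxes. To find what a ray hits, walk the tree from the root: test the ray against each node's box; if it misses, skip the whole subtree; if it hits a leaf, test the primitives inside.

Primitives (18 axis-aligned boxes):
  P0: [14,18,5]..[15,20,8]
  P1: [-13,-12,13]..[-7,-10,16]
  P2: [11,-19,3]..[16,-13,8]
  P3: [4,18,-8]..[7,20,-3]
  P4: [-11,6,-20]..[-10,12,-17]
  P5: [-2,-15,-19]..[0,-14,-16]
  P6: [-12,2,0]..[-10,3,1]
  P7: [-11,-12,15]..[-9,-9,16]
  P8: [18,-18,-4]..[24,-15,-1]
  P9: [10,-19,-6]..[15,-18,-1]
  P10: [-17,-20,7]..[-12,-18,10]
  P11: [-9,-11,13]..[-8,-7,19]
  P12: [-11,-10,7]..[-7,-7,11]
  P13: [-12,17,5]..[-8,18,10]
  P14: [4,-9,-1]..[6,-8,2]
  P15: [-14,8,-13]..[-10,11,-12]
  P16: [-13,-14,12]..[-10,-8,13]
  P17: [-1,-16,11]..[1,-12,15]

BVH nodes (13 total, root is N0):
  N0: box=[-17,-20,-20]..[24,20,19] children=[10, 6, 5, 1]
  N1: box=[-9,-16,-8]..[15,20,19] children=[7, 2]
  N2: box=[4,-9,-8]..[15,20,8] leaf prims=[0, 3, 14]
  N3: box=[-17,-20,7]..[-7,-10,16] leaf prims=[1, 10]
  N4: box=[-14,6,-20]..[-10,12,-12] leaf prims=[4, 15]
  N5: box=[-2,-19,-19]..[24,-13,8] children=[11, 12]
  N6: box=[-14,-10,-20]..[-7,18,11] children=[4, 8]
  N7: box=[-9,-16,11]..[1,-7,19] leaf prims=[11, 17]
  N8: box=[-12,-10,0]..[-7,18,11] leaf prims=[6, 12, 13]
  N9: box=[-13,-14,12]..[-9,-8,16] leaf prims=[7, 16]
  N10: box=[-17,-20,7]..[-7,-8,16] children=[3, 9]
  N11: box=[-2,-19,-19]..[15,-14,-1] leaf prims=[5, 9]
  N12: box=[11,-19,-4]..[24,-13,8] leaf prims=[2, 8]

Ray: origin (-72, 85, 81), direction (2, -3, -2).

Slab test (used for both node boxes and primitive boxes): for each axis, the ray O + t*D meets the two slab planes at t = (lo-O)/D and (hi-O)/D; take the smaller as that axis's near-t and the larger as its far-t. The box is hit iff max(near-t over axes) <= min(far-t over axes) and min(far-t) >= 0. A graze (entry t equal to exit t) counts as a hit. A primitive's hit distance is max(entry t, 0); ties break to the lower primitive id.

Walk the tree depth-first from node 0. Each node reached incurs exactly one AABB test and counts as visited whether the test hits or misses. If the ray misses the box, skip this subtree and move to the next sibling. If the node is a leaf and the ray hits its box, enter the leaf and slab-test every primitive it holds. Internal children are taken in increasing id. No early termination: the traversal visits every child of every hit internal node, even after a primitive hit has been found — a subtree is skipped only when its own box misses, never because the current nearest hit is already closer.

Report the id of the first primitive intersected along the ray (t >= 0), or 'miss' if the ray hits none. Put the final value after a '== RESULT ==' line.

Trace the traversal:
N0 x:[55/2,48] y:[65/3,35] z:[31,101/2] -> hit [31,35], descend [1, 5, 6, 10]
  N1 x:[63/2,87/2] y:[65/3,101/3] z:[31,89/2] -> hit [63/2,101/3], descend [2, 7]
    N2 x:[38,87/2] y:[65/3,94/3] z:[73/2,89/2] -> miss, prune
    N7 x:[63/2,73/2] y:[92/3,101/3] z:[31,35] -> hit [63/2,101/3] leaf, test {P11@t=63/2, P17(miss)}
  N5 x:[35,48] y:[98/3,104/3] z:[73/2,50] -> miss, prune
  N6 x:[29,65/2] y:[67/3,95/3] z:[35,101/2] -> miss, prune
  N10 x:[55/2,65/2] y:[31,35] z:[65/2,37] -> hit [65/2,65/2], descend [3, 9]
    N3 x:[55/2,65/2] y:[95/3,35] z:[65/2,37] -> hit [65/2,65/2] leaf, test {P1(miss), P10(miss)}
    N9 x:[59/2,63/2] y:[31,33] z:[65/2,69/2] -> miss, prune

Visited [0, 1, 2, 7, 5, 6, 10, 3, 9]. Tests: 9 box, 2 leaf. Nearest: P11.

== RESULT ==
11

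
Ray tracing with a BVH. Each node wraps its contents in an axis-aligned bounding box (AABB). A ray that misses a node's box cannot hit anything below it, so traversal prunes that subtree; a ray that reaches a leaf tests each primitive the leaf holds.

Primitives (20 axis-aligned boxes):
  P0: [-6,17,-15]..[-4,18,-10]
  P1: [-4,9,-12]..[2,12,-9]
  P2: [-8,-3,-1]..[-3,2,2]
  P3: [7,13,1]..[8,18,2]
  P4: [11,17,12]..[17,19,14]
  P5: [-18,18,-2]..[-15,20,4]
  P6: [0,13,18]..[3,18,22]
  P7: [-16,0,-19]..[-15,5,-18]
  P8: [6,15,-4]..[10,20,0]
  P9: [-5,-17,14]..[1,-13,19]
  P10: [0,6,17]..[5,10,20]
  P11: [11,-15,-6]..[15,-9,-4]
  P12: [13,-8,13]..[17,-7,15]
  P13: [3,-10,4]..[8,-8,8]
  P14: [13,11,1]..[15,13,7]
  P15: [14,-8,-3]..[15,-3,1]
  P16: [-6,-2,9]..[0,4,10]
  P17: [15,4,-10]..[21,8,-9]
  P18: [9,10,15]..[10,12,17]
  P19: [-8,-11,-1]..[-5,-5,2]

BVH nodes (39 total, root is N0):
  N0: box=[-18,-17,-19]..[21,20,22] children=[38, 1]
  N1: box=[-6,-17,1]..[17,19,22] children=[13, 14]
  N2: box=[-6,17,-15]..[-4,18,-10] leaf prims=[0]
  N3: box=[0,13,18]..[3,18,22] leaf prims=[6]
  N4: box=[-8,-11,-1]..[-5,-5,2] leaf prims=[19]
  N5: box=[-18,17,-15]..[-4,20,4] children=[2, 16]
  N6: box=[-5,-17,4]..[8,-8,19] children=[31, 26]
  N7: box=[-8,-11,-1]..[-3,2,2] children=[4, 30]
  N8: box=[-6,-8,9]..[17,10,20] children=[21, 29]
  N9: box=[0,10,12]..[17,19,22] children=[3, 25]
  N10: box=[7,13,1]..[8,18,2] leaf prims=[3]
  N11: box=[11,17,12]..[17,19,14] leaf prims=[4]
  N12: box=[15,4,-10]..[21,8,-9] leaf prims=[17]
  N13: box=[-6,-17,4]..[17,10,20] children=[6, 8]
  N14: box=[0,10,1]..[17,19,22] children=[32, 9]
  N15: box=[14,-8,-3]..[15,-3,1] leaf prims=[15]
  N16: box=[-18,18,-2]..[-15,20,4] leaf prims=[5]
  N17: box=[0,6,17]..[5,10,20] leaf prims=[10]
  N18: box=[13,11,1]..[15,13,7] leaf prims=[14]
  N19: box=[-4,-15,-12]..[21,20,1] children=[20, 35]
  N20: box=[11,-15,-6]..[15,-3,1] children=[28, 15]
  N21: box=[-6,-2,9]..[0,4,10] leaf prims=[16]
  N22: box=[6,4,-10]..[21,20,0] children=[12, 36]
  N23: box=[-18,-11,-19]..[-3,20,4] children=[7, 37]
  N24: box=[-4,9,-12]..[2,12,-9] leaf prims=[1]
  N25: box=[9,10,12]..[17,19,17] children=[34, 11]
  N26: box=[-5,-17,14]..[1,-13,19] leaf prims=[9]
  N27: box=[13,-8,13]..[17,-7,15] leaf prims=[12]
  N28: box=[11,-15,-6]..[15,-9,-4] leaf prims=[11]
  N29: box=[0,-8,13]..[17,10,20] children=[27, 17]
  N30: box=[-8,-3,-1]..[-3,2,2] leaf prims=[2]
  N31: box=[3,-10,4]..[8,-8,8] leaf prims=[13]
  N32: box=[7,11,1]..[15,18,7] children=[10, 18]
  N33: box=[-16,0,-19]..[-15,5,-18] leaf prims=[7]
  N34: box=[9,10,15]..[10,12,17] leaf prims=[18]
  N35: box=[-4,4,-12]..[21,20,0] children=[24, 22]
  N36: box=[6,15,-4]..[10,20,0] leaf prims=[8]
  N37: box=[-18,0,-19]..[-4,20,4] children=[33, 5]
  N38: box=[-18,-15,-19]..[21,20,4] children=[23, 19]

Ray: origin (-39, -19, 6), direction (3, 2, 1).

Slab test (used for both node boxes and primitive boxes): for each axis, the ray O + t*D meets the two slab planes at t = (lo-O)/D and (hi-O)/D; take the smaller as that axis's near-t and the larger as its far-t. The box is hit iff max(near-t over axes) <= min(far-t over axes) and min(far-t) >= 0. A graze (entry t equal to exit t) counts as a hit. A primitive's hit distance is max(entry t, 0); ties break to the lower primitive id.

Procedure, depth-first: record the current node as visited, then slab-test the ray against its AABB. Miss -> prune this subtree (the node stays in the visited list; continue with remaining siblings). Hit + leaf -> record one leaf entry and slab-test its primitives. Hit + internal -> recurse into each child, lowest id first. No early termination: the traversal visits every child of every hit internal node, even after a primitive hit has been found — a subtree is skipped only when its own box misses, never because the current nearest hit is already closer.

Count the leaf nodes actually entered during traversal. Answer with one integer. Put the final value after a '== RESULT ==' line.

Trace the traversal:
N0 x:[7,20] y:[1,39/2] z:[-25,16] -> hit [7,16], descend [1, 38]
  N1 x:[11,56/3] y:[1,19] z:[-5,16] -> hit [11,16], descend [13, 14]
    N13 x:[11,56/3] y:[1,29/2] z:[-2,14] -> hit [11,14], descend [6, 8]
      N6 x:[34/3,47/3] y:[1,11/2] z:[-2,13] -> miss, prune
      N8 x:[11,56/3] y:[11/2,29/2] z:[3,14] -> hit [11,14], descend [21, 29]
        N21 x:[11,13] y:[17/2,23/2] z:[3,4] -> miss, prune
        N29 x:[13,56/3] y:[11/2,29/2] z:[7,14] -> hit [13,14], descend [17, 27]
          N17 x:[13,44/3] y:[25/2,29/2] z:[11,14] -> hit [13,14] leaf, test {P10@t=13}
          N27 x:[52/3,56/3] y:[11/2,6] z:[7,9] -> miss, prune
    N14 x:[13,56/3] y:[29/2,19] z:[-5,16] -> hit [29/2,16], descend [9, 32]
      N9 x:[13,56/3] y:[29/2,19] z:[6,16] -> hit [29/2,16], descend [3, 25]
        N3 x:[13,14] y:[16,37/2] z:[12,16] -> miss, prune
        N25 x:[16,56/3] y:[29/2,19] z:[6,11] -> miss, prune
      N32 x:[46/3,18] y:[15,37/2] z:[-5,1] -> miss, prune
  N38 x:[7,20] y:[2,39/2] z:[-25,-2] -> miss, prune

Summary -> nodes [0, 1, 13, 6, 8, 21, 29, 17, 27, 14, 9, 3, 25, 32, 38]; box-tests=15; leaf-entries=1; first=P10

== RESULT ==
1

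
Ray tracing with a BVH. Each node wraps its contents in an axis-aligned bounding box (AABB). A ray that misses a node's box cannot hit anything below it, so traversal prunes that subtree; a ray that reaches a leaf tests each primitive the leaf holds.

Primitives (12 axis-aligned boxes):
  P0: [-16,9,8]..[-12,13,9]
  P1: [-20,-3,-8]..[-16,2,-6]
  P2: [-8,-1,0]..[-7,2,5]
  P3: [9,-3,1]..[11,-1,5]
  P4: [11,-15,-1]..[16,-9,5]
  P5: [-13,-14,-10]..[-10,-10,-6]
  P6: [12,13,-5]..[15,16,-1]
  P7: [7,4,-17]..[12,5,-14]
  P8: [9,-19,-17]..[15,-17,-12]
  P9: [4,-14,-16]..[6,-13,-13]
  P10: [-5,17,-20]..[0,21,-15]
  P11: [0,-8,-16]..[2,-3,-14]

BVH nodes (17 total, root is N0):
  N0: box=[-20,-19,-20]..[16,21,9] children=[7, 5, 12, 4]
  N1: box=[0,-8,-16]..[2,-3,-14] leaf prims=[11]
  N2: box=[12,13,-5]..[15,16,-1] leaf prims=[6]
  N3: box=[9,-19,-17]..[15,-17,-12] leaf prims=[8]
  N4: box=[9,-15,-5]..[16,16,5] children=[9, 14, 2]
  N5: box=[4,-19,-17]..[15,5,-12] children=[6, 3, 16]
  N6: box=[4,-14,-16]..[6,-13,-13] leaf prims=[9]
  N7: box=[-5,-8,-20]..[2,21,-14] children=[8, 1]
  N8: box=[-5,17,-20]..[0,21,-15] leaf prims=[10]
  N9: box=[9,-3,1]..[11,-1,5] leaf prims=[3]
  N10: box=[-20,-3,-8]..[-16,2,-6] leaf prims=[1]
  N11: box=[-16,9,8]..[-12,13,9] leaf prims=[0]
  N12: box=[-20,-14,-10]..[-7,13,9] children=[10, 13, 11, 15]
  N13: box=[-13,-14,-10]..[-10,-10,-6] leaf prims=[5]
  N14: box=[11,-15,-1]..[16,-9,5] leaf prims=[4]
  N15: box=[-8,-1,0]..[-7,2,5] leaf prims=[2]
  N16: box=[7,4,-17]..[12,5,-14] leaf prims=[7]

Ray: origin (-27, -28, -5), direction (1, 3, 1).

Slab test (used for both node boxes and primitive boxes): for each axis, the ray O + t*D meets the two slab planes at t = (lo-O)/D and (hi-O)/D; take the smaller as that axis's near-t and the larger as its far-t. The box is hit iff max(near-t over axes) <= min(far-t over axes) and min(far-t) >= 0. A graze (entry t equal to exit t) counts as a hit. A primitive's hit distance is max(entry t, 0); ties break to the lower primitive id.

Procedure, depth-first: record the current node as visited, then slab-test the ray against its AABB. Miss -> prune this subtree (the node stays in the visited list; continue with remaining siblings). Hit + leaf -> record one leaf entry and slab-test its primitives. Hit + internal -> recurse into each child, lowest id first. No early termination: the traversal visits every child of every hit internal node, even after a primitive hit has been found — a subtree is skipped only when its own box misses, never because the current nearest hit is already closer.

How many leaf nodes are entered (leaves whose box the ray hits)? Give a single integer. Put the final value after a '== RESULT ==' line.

Walk:
N0 x:[7,43] y:[3,49/3] z:[-15,14] -> hit [7,14], descend [4, 5, 7, 12]
  N4 x:[36,43] y:[13/3,44/3] z:[0,10] -> miss, prune
  N5 x:[31,42] y:[3,11] z:[-12,-7] -> miss, prune
  N7 x:[22,29] y:[20/3,49/3] z:[-15,-9] -> miss, prune
  N12 x:[7,20] y:[14/3,41/3] z:[-5,14] -> hit [7,41/3], descend [10, 11, 13, 15]
    N10 x:[7,11] y:[25/3,10] z:[-3,-1] -> miss, prune
    N11 x:[11,15] y:[37/3,41/3] z:[13,14] -> hit [13,41/3] leaf, test {P0@t=13}
    N13 x:[14,17] y:[14/3,6] z:[-5,-1] -> miss, prune
    N15 x:[19,20] y:[9,10] z:[5,10] -> miss, prune

9 AABB tests over nodes [0, 4, 5, 7, 12, 10, 11, 13, 15]; 1 leaf entered; closest P0.

== RESULT ==
1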